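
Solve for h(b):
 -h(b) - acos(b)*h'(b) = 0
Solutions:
 h(b) = C1*exp(-Integral(1/acos(b), b))


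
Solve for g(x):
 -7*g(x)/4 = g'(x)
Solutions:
 g(x) = C1*exp(-7*x/4)


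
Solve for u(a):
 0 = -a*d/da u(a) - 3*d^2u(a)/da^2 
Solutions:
 u(a) = C1 + C2*erf(sqrt(6)*a/6)


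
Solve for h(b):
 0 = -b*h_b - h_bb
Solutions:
 h(b) = C1 + C2*erf(sqrt(2)*b/2)


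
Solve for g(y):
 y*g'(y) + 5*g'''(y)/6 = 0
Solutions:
 g(y) = C1 + Integral(C2*airyai(-5^(2/3)*6^(1/3)*y/5) + C3*airybi(-5^(2/3)*6^(1/3)*y/5), y)


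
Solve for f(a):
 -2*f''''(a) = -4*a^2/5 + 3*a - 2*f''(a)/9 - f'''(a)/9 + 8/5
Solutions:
 f(a) = C1 + C2*a + C3*exp(a*(1 - sqrt(145))/36) + C4*exp(a*(1 + sqrt(145))/36) - 3*a^4/10 + 57*a^3/20 - 1323*a^2/40


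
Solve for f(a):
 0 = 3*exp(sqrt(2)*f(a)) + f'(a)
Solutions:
 f(a) = sqrt(2)*(2*log(1/(C1 + 3*a)) - log(2))/4


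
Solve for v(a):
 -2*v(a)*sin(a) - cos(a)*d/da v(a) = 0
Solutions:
 v(a) = C1*cos(a)^2


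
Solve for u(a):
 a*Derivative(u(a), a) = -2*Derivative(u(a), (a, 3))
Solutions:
 u(a) = C1 + Integral(C2*airyai(-2^(2/3)*a/2) + C3*airybi(-2^(2/3)*a/2), a)


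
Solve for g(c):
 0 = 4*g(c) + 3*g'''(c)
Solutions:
 g(c) = C3*exp(-6^(2/3)*c/3) + (C1*sin(2^(2/3)*3^(1/6)*c/2) + C2*cos(2^(2/3)*3^(1/6)*c/2))*exp(6^(2/3)*c/6)


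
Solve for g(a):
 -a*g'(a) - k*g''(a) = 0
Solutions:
 g(a) = C1 + C2*sqrt(k)*erf(sqrt(2)*a*sqrt(1/k)/2)


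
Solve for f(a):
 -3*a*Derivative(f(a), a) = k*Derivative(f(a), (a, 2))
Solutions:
 f(a) = C1 + C2*sqrt(k)*erf(sqrt(6)*a*sqrt(1/k)/2)


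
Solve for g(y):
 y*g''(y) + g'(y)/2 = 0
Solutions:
 g(y) = C1 + C2*sqrt(y)


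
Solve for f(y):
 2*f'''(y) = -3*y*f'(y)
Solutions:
 f(y) = C1 + Integral(C2*airyai(-2^(2/3)*3^(1/3)*y/2) + C3*airybi(-2^(2/3)*3^(1/3)*y/2), y)


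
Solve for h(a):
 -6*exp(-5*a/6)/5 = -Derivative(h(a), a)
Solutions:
 h(a) = C1 - 36*exp(-5*a/6)/25


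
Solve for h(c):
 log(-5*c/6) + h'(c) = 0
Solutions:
 h(c) = C1 - c*log(-c) + c*(-log(5) + 1 + log(6))


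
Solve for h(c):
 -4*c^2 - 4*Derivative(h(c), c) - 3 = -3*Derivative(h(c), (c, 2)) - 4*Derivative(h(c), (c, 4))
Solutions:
 h(c) = C1 + C2*exp(c*(-(4 + sqrt(17))^(1/3) + (4 + sqrt(17))^(-1/3))/4)*sin(sqrt(3)*c*((4 + sqrt(17))^(-1/3) + (4 + sqrt(17))^(1/3))/4) + C3*exp(c*(-(4 + sqrt(17))^(1/3) + (4 + sqrt(17))^(-1/3))/4)*cos(sqrt(3)*c*((4 + sqrt(17))^(-1/3) + (4 + sqrt(17))^(1/3))/4) + C4*exp(-c*(-(4 + sqrt(17))^(1/3) + (4 + sqrt(17))^(-1/3))/2) - c^3/3 - 3*c^2/4 - 15*c/8


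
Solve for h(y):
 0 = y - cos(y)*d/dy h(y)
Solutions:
 h(y) = C1 + Integral(y/cos(y), y)


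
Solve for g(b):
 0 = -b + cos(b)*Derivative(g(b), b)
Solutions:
 g(b) = C1 + Integral(b/cos(b), b)


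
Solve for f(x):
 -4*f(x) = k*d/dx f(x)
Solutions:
 f(x) = C1*exp(-4*x/k)


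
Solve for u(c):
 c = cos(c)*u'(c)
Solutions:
 u(c) = C1 + Integral(c/cos(c), c)


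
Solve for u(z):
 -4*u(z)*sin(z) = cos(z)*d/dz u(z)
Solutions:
 u(z) = C1*cos(z)^4


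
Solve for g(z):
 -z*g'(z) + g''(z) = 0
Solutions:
 g(z) = C1 + C2*erfi(sqrt(2)*z/2)


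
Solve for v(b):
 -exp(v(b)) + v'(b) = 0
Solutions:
 v(b) = log(-1/(C1 + b))


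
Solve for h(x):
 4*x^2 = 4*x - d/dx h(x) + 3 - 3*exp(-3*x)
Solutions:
 h(x) = C1 - 4*x^3/3 + 2*x^2 + 3*x + exp(-3*x)


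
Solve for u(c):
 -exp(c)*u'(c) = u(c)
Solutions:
 u(c) = C1*exp(exp(-c))


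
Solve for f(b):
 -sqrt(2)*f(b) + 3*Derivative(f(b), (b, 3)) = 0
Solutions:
 f(b) = C3*exp(2^(1/6)*3^(2/3)*b/3) + (C1*sin(6^(1/6)*b/2) + C2*cos(6^(1/6)*b/2))*exp(-2^(1/6)*3^(2/3)*b/6)


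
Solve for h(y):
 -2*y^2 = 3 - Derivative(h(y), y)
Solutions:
 h(y) = C1 + 2*y^3/3 + 3*y


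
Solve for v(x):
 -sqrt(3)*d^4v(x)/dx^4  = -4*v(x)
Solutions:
 v(x) = C1*exp(-sqrt(2)*3^(7/8)*x/3) + C2*exp(sqrt(2)*3^(7/8)*x/3) + C3*sin(sqrt(2)*3^(7/8)*x/3) + C4*cos(sqrt(2)*3^(7/8)*x/3)


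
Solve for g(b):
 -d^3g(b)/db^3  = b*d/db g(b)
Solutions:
 g(b) = C1 + Integral(C2*airyai(-b) + C3*airybi(-b), b)


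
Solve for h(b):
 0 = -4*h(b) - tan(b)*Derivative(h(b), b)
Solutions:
 h(b) = C1/sin(b)^4


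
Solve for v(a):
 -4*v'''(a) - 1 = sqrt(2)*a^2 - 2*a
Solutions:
 v(a) = C1 + C2*a + C3*a^2 - sqrt(2)*a^5/240 + a^4/48 - a^3/24


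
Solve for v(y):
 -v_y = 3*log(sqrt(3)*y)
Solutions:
 v(y) = C1 - 3*y*log(y) - 3*y*log(3)/2 + 3*y


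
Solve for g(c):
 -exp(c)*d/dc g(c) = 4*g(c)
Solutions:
 g(c) = C1*exp(4*exp(-c))


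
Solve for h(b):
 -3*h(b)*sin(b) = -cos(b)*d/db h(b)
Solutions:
 h(b) = C1/cos(b)^3


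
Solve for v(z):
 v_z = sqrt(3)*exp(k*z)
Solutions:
 v(z) = C1 + sqrt(3)*exp(k*z)/k


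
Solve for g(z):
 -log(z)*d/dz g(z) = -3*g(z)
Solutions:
 g(z) = C1*exp(3*li(z))


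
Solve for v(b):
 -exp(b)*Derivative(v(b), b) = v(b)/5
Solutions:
 v(b) = C1*exp(exp(-b)/5)


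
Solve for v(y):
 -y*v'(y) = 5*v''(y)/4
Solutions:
 v(y) = C1 + C2*erf(sqrt(10)*y/5)


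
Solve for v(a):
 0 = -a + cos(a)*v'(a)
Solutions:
 v(a) = C1 + Integral(a/cos(a), a)


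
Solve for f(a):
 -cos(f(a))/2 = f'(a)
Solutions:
 f(a) = pi - asin((C1 + exp(a))/(C1 - exp(a)))
 f(a) = asin((C1 + exp(a))/(C1 - exp(a)))


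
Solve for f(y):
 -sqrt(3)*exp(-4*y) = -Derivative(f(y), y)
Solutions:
 f(y) = C1 - sqrt(3)*exp(-4*y)/4


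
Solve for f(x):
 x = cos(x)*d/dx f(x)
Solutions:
 f(x) = C1 + Integral(x/cos(x), x)


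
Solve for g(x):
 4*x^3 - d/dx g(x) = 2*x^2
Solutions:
 g(x) = C1 + x^4 - 2*x^3/3


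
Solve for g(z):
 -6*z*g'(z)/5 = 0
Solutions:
 g(z) = C1


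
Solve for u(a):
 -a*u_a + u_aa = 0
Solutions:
 u(a) = C1 + C2*erfi(sqrt(2)*a/2)


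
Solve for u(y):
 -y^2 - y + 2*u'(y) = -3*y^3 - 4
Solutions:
 u(y) = C1 - 3*y^4/8 + y^3/6 + y^2/4 - 2*y


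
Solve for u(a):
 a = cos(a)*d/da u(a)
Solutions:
 u(a) = C1 + Integral(a/cos(a), a)


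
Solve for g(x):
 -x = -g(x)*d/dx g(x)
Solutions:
 g(x) = -sqrt(C1 + x^2)
 g(x) = sqrt(C1 + x^2)


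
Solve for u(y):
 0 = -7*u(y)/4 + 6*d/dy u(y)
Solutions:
 u(y) = C1*exp(7*y/24)


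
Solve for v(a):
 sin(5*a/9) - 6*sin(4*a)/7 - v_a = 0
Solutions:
 v(a) = C1 - 9*cos(5*a/9)/5 + 3*cos(4*a)/14


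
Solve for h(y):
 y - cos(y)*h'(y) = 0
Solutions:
 h(y) = C1 + Integral(y/cos(y), y)


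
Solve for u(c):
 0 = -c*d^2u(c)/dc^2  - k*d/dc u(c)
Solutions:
 u(c) = C1 + c^(1 - re(k))*(C2*sin(log(c)*Abs(im(k))) + C3*cos(log(c)*im(k)))


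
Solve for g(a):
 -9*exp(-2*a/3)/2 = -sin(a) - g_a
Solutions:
 g(a) = C1 + cos(a) - 27*exp(-2*a/3)/4


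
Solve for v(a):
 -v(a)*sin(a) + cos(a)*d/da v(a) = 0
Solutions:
 v(a) = C1/cos(a)


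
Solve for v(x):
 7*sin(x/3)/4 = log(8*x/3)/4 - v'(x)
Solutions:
 v(x) = C1 + x*log(x)/4 - x*log(3) - x/4 + 3*x*log(6)/4 + 21*cos(x/3)/4


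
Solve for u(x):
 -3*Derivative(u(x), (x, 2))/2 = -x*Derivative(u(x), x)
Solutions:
 u(x) = C1 + C2*erfi(sqrt(3)*x/3)


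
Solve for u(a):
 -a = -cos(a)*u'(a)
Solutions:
 u(a) = C1 + Integral(a/cos(a), a)


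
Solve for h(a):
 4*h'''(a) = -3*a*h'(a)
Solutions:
 h(a) = C1 + Integral(C2*airyai(-6^(1/3)*a/2) + C3*airybi(-6^(1/3)*a/2), a)


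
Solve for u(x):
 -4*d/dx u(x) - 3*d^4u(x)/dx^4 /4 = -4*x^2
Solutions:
 u(x) = C1 + C4*exp(-2*2^(1/3)*3^(2/3)*x/3) + x^3/3 + (C2*sin(2^(1/3)*3^(1/6)*x) + C3*cos(2^(1/3)*3^(1/6)*x))*exp(2^(1/3)*3^(2/3)*x/3)


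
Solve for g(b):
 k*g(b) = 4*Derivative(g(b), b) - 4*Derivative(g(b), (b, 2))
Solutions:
 g(b) = C1*exp(b*(1 - sqrt(1 - k))/2) + C2*exp(b*(sqrt(1 - k) + 1)/2)


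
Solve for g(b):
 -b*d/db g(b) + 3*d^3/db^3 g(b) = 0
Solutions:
 g(b) = C1 + Integral(C2*airyai(3^(2/3)*b/3) + C3*airybi(3^(2/3)*b/3), b)


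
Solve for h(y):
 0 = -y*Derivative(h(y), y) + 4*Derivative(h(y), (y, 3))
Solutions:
 h(y) = C1 + Integral(C2*airyai(2^(1/3)*y/2) + C3*airybi(2^(1/3)*y/2), y)


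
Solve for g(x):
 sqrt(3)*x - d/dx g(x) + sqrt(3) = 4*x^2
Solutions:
 g(x) = C1 - 4*x^3/3 + sqrt(3)*x^2/2 + sqrt(3)*x


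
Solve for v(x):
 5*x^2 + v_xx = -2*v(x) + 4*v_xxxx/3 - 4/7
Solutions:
 v(x) = C1*exp(-sqrt(2)*x*sqrt(3 + sqrt(105))/4) + C2*exp(sqrt(2)*x*sqrt(3 + sqrt(105))/4) + C3*sin(sqrt(2)*x*sqrt(-3 + sqrt(105))/4) + C4*cos(sqrt(2)*x*sqrt(-3 + sqrt(105))/4) - 5*x^2/2 + 31/14


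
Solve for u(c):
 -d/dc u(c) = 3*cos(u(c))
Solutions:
 u(c) = pi - asin((C1 + exp(6*c))/(C1 - exp(6*c)))
 u(c) = asin((C1 + exp(6*c))/(C1 - exp(6*c)))


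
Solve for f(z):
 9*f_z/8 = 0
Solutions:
 f(z) = C1


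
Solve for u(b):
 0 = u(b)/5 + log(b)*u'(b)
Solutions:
 u(b) = C1*exp(-li(b)/5)


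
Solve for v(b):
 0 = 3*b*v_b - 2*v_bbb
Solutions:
 v(b) = C1 + Integral(C2*airyai(2^(2/3)*3^(1/3)*b/2) + C3*airybi(2^(2/3)*3^(1/3)*b/2), b)


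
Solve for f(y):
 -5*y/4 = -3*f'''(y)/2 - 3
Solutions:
 f(y) = C1 + C2*y + C3*y^2 + 5*y^4/144 - y^3/3


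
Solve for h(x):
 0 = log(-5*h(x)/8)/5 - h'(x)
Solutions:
 -5*Integral(1/(log(-_y) - 3*log(2) + log(5)), (_y, h(x))) = C1 - x


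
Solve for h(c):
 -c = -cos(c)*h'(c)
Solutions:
 h(c) = C1 + Integral(c/cos(c), c)


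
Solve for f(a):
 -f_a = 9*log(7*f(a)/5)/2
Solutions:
 -2*Integral(1/(-log(_y) - log(7) + log(5)), (_y, f(a)))/9 = C1 - a


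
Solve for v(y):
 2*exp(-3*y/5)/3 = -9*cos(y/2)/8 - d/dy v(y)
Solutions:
 v(y) = C1 - 9*sin(y/2)/4 + 10*exp(-3*y/5)/9


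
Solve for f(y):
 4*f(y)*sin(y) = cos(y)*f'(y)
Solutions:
 f(y) = C1/cos(y)^4


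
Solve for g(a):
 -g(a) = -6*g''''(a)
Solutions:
 g(a) = C1*exp(-6^(3/4)*a/6) + C2*exp(6^(3/4)*a/6) + C3*sin(6^(3/4)*a/6) + C4*cos(6^(3/4)*a/6)


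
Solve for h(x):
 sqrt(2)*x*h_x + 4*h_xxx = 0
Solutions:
 h(x) = C1 + Integral(C2*airyai(-sqrt(2)*x/2) + C3*airybi(-sqrt(2)*x/2), x)


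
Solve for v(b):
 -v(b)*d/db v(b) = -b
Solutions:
 v(b) = -sqrt(C1 + b^2)
 v(b) = sqrt(C1 + b^2)


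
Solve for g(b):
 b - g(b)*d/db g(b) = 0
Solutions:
 g(b) = -sqrt(C1 + b^2)
 g(b) = sqrt(C1 + b^2)


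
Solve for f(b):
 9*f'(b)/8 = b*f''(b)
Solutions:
 f(b) = C1 + C2*b^(17/8)


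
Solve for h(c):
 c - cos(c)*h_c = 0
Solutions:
 h(c) = C1 + Integral(c/cos(c), c)


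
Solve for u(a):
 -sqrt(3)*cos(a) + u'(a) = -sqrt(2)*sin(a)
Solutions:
 u(a) = C1 + sqrt(3)*sin(a) + sqrt(2)*cos(a)


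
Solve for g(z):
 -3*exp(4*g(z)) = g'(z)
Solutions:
 g(z) = log(-I*(1/(C1 + 12*z))^(1/4))
 g(z) = log(I*(1/(C1 + 12*z))^(1/4))
 g(z) = log(-(1/(C1 + 12*z))^(1/4))
 g(z) = log(1/(C1 + 12*z))/4


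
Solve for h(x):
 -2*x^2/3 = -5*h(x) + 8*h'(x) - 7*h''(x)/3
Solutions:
 h(x) = C1*exp(x*(12 - sqrt(39))/7) + C2*exp(x*(sqrt(39) + 12)/7) + 2*x^2/15 + 32*x/75 + 628/1125


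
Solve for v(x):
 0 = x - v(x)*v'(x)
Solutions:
 v(x) = -sqrt(C1 + x^2)
 v(x) = sqrt(C1 + x^2)


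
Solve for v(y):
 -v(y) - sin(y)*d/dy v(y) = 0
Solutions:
 v(y) = C1*sqrt(cos(y) + 1)/sqrt(cos(y) - 1)


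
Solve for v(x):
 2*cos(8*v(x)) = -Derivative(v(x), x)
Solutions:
 v(x) = -asin((C1 + exp(32*x))/(C1 - exp(32*x)))/8 + pi/8
 v(x) = asin((C1 + exp(32*x))/(C1 - exp(32*x)))/8


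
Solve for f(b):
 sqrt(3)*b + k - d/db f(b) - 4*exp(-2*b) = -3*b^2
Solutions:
 f(b) = C1 + b^3 + sqrt(3)*b^2/2 + b*k + 2*exp(-2*b)


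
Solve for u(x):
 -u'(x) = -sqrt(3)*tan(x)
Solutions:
 u(x) = C1 - sqrt(3)*log(cos(x))


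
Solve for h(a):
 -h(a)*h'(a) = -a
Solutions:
 h(a) = -sqrt(C1 + a^2)
 h(a) = sqrt(C1 + a^2)


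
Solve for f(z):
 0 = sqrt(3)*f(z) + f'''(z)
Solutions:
 f(z) = C3*exp(-3^(1/6)*z) + (C1*sin(3^(2/3)*z/2) + C2*cos(3^(2/3)*z/2))*exp(3^(1/6)*z/2)


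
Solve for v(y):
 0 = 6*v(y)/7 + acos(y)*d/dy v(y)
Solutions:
 v(y) = C1*exp(-6*Integral(1/acos(y), y)/7)


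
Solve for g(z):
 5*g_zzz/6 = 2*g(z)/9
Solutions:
 g(z) = C3*exp(30^(2/3)*z/15) + (C1*sin(10^(2/3)*3^(1/6)*z/10) + C2*cos(10^(2/3)*3^(1/6)*z/10))*exp(-30^(2/3)*z/30)


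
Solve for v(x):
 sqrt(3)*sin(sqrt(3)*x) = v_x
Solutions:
 v(x) = C1 - cos(sqrt(3)*x)


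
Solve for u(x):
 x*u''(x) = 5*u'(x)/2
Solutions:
 u(x) = C1 + C2*x^(7/2)


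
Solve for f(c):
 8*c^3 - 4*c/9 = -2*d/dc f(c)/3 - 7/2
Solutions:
 f(c) = C1 - 3*c^4 + c^2/3 - 21*c/4


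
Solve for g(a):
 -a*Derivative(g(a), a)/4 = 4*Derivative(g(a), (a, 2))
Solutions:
 g(a) = C1 + C2*erf(sqrt(2)*a/8)


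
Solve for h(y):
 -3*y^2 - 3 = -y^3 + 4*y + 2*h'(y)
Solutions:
 h(y) = C1 + y^4/8 - y^3/2 - y^2 - 3*y/2


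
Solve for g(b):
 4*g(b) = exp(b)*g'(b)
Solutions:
 g(b) = C1*exp(-4*exp(-b))


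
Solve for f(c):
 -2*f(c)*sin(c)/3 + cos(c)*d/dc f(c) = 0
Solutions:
 f(c) = C1/cos(c)^(2/3)


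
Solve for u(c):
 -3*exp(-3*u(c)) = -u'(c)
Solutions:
 u(c) = log(C1 + 9*c)/3
 u(c) = log((-3^(1/3) - 3^(5/6)*I)*(C1 + 3*c)^(1/3)/2)
 u(c) = log((-3^(1/3) + 3^(5/6)*I)*(C1 + 3*c)^(1/3)/2)


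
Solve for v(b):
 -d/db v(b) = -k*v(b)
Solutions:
 v(b) = C1*exp(b*k)


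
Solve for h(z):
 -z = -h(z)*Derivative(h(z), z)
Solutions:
 h(z) = -sqrt(C1 + z^2)
 h(z) = sqrt(C1 + z^2)


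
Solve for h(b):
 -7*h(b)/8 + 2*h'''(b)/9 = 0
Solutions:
 h(b) = C3*exp(2^(2/3)*63^(1/3)*b/4) + (C1*sin(3*2^(2/3)*3^(1/6)*7^(1/3)*b/8) + C2*cos(3*2^(2/3)*3^(1/6)*7^(1/3)*b/8))*exp(-2^(2/3)*63^(1/3)*b/8)


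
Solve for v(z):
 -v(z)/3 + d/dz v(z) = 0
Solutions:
 v(z) = C1*exp(z/3)


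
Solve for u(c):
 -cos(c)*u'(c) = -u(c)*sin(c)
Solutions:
 u(c) = C1/cos(c)


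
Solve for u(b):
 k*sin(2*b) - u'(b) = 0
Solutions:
 u(b) = C1 - k*cos(2*b)/2


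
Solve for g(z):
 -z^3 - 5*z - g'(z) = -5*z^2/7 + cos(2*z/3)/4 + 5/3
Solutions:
 g(z) = C1 - z^4/4 + 5*z^3/21 - 5*z^2/2 - 5*z/3 - 3*sin(2*z/3)/8


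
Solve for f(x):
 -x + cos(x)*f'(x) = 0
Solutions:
 f(x) = C1 + Integral(x/cos(x), x)


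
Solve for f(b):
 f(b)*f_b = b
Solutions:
 f(b) = -sqrt(C1 + b^2)
 f(b) = sqrt(C1 + b^2)


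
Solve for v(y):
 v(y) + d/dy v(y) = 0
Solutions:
 v(y) = C1*exp(-y)


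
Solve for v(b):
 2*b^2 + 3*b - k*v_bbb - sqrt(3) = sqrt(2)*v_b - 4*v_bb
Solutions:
 v(b) = C1 + C2*exp(b*(2 - sqrt(-sqrt(2)*k + 4))/k) + C3*exp(b*(sqrt(-sqrt(2)*k + 4) + 2)/k) + sqrt(2)*b^3/3 + 3*sqrt(2)*b^2/4 + 4*b^2 - 2*b*k - sqrt(6)*b/2 + 6*b + 16*sqrt(2)*b


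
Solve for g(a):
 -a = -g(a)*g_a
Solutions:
 g(a) = -sqrt(C1 + a^2)
 g(a) = sqrt(C1 + a^2)


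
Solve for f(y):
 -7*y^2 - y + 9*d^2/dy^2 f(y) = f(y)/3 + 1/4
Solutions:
 f(y) = C1*exp(-sqrt(3)*y/9) + C2*exp(sqrt(3)*y/9) - 21*y^2 - 3*y - 4539/4


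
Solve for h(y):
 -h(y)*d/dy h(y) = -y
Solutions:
 h(y) = -sqrt(C1 + y^2)
 h(y) = sqrt(C1 + y^2)


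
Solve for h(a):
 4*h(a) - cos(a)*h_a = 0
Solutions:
 h(a) = C1*(sin(a)^2 + 2*sin(a) + 1)/(sin(a)^2 - 2*sin(a) + 1)


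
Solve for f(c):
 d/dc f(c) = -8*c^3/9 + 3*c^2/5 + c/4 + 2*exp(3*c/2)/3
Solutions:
 f(c) = C1 - 2*c^4/9 + c^3/5 + c^2/8 + 4*exp(3*c/2)/9


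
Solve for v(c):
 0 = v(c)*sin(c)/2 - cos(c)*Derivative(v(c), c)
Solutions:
 v(c) = C1/sqrt(cos(c))


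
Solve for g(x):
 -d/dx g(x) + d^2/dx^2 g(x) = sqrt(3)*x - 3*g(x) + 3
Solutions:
 g(x) = sqrt(3)*x/3 + (C1*sin(sqrt(11)*x/2) + C2*cos(sqrt(11)*x/2))*exp(x/2) + sqrt(3)/9 + 1


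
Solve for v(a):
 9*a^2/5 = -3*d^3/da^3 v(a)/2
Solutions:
 v(a) = C1 + C2*a + C3*a^2 - a^5/50


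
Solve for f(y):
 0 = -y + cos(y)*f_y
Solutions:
 f(y) = C1 + Integral(y/cos(y), y)


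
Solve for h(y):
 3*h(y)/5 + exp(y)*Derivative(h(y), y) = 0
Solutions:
 h(y) = C1*exp(3*exp(-y)/5)


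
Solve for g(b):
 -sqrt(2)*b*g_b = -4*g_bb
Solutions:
 g(b) = C1 + C2*erfi(2^(3/4)*b/4)


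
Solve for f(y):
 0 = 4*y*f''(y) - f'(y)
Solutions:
 f(y) = C1 + C2*y^(5/4)


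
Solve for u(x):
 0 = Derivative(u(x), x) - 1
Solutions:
 u(x) = C1 + x


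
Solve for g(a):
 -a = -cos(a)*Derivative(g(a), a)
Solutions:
 g(a) = C1 + Integral(a/cos(a), a)


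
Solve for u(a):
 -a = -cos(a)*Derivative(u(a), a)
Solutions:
 u(a) = C1 + Integral(a/cos(a), a)


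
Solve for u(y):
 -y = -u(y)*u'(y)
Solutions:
 u(y) = -sqrt(C1 + y^2)
 u(y) = sqrt(C1 + y^2)


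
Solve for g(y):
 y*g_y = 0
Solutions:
 g(y) = C1


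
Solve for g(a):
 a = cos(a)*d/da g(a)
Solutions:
 g(a) = C1 + Integral(a/cos(a), a)


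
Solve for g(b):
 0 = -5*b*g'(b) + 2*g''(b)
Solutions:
 g(b) = C1 + C2*erfi(sqrt(5)*b/2)


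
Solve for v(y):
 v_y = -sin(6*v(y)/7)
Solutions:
 y + 7*log(cos(6*v(y)/7) - 1)/12 - 7*log(cos(6*v(y)/7) + 1)/12 = C1


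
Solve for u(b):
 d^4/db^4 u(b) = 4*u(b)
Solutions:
 u(b) = C1*exp(-sqrt(2)*b) + C2*exp(sqrt(2)*b) + C3*sin(sqrt(2)*b) + C4*cos(sqrt(2)*b)


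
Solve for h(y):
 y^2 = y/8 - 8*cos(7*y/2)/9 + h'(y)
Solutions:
 h(y) = C1 + y^3/3 - y^2/16 + 16*sin(7*y/2)/63


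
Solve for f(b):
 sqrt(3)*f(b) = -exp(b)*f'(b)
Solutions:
 f(b) = C1*exp(sqrt(3)*exp(-b))


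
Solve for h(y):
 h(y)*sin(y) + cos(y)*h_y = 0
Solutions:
 h(y) = C1*cos(y)


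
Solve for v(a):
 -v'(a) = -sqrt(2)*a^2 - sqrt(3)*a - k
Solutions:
 v(a) = C1 + sqrt(2)*a^3/3 + sqrt(3)*a^2/2 + a*k


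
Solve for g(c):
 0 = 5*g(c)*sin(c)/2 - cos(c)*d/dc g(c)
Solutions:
 g(c) = C1/cos(c)^(5/2)


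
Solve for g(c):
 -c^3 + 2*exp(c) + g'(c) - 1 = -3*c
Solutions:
 g(c) = C1 + c^4/4 - 3*c^2/2 + c - 2*exp(c)


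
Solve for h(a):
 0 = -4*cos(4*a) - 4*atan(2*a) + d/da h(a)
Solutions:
 h(a) = C1 + 4*a*atan(2*a) - log(4*a^2 + 1) + sin(4*a)


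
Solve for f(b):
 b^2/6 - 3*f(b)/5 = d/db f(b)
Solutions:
 f(b) = C1*exp(-3*b/5) + 5*b^2/18 - 25*b/27 + 125/81


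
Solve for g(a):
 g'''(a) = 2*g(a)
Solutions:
 g(a) = C3*exp(2^(1/3)*a) + (C1*sin(2^(1/3)*sqrt(3)*a/2) + C2*cos(2^(1/3)*sqrt(3)*a/2))*exp(-2^(1/3)*a/2)


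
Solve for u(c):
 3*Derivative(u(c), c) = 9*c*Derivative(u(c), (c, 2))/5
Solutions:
 u(c) = C1 + C2*c^(8/3)


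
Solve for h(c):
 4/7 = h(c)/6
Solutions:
 h(c) = 24/7


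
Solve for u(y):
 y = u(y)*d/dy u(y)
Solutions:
 u(y) = -sqrt(C1 + y^2)
 u(y) = sqrt(C1 + y^2)


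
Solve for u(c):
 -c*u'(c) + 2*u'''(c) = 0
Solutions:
 u(c) = C1 + Integral(C2*airyai(2^(2/3)*c/2) + C3*airybi(2^(2/3)*c/2), c)


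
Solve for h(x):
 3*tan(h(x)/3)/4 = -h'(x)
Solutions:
 h(x) = -3*asin(C1*exp(-x/4)) + 3*pi
 h(x) = 3*asin(C1*exp(-x/4))


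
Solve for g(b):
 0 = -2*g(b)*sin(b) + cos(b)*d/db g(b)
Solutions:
 g(b) = C1/cos(b)^2


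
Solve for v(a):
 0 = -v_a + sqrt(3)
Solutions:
 v(a) = C1 + sqrt(3)*a


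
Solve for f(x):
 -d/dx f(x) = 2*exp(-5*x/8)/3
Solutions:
 f(x) = C1 + 16*exp(-5*x/8)/15


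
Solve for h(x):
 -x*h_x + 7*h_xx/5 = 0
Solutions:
 h(x) = C1 + C2*erfi(sqrt(70)*x/14)


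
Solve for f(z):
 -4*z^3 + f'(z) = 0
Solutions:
 f(z) = C1 + z^4


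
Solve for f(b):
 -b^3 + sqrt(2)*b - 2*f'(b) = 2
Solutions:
 f(b) = C1 - b^4/8 + sqrt(2)*b^2/4 - b


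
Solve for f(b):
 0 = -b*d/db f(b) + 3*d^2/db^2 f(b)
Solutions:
 f(b) = C1 + C2*erfi(sqrt(6)*b/6)


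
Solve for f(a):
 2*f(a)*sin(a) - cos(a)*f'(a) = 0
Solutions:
 f(a) = C1/cos(a)^2


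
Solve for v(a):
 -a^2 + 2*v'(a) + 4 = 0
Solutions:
 v(a) = C1 + a^3/6 - 2*a


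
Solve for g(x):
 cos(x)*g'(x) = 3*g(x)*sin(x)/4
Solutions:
 g(x) = C1/cos(x)^(3/4)


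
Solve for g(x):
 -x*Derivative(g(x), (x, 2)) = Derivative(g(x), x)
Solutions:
 g(x) = C1 + C2*log(x)


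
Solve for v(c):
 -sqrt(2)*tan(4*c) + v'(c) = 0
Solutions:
 v(c) = C1 - sqrt(2)*log(cos(4*c))/4


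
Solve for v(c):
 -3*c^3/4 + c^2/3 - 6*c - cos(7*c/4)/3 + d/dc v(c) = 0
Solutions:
 v(c) = C1 + 3*c^4/16 - c^3/9 + 3*c^2 + 4*sin(7*c/4)/21


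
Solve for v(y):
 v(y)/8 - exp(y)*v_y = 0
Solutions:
 v(y) = C1*exp(-exp(-y)/8)


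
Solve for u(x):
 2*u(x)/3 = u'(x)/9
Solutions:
 u(x) = C1*exp(6*x)


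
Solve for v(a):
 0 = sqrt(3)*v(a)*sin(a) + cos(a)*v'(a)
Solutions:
 v(a) = C1*cos(a)^(sqrt(3))


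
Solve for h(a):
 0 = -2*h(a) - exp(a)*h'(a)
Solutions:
 h(a) = C1*exp(2*exp(-a))


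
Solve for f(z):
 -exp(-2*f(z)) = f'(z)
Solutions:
 f(z) = log(-sqrt(C1 - 2*z))
 f(z) = log(C1 - 2*z)/2


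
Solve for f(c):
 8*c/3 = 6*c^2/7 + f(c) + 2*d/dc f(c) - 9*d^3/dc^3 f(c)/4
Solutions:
 f(c) = C1*exp(-6^(1/3)*c*(4*6^(1/3)/(sqrt(345) + 27)^(1/3) + (sqrt(345) + 27)^(1/3))/18)*sin(2^(1/3)*3^(1/6)*c*(-3^(2/3)*(sqrt(345) + 27)^(1/3) + 12*2^(1/3)/(sqrt(345) + 27)^(1/3))/18) + C2*exp(-6^(1/3)*c*(4*6^(1/3)/(sqrt(345) + 27)^(1/3) + (sqrt(345) + 27)^(1/3))/18)*cos(2^(1/3)*3^(1/6)*c*(-3^(2/3)*(sqrt(345) + 27)^(1/3) + 12*2^(1/3)/(sqrt(345) + 27)^(1/3))/18) + C3*exp(6^(1/3)*c*(4*6^(1/3)/(sqrt(345) + 27)^(1/3) + (sqrt(345) + 27)^(1/3))/9) - 6*c^2/7 + 128*c/21 - 256/21


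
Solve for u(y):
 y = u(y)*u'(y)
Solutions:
 u(y) = -sqrt(C1 + y^2)
 u(y) = sqrt(C1 + y^2)


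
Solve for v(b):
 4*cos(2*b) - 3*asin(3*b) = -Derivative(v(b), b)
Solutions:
 v(b) = C1 + 3*b*asin(3*b) + sqrt(1 - 9*b^2) - 2*sin(2*b)


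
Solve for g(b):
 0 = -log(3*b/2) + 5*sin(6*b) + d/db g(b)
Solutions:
 g(b) = C1 + b*log(b) - b - b*log(2) + b*log(3) + 5*cos(6*b)/6


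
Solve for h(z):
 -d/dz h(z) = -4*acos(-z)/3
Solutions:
 h(z) = C1 + 4*z*acos(-z)/3 + 4*sqrt(1 - z^2)/3


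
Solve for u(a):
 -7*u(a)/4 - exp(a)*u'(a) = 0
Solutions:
 u(a) = C1*exp(7*exp(-a)/4)


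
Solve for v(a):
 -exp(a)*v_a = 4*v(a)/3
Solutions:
 v(a) = C1*exp(4*exp(-a)/3)


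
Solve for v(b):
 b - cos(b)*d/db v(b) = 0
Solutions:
 v(b) = C1 + Integral(b/cos(b), b)


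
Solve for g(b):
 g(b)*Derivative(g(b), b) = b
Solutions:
 g(b) = -sqrt(C1 + b^2)
 g(b) = sqrt(C1 + b^2)


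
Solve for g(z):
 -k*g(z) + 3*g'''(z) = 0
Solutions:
 g(z) = C1*exp(3^(2/3)*k^(1/3)*z/3) + C2*exp(k^(1/3)*z*(-3^(2/3) + 3*3^(1/6)*I)/6) + C3*exp(-k^(1/3)*z*(3^(2/3) + 3*3^(1/6)*I)/6)


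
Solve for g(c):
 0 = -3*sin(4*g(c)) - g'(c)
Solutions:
 g(c) = -acos((-C1 - exp(24*c))/(C1 - exp(24*c)))/4 + pi/2
 g(c) = acos((-C1 - exp(24*c))/(C1 - exp(24*c)))/4


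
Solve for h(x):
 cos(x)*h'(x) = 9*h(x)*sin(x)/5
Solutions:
 h(x) = C1/cos(x)^(9/5)


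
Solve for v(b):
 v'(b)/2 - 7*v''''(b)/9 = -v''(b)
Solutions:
 v(b) = C1 + C2*exp(-42^(1/3)*b*(2*42^(1/3)/(sqrt(105) + 21)^(1/3) + (sqrt(105) + 21)^(1/3))/28)*sin(14^(1/3)*3^(1/6)*b*(-3^(2/3)*(sqrt(105) + 21)^(1/3) + 6*14^(1/3)/(sqrt(105) + 21)^(1/3))/28) + C3*exp(-42^(1/3)*b*(2*42^(1/3)/(sqrt(105) + 21)^(1/3) + (sqrt(105) + 21)^(1/3))/28)*cos(14^(1/3)*3^(1/6)*b*(-3^(2/3)*(sqrt(105) + 21)^(1/3) + 6*14^(1/3)/(sqrt(105) + 21)^(1/3))/28) + C4*exp(42^(1/3)*b*(2*42^(1/3)/(sqrt(105) + 21)^(1/3) + (sqrt(105) + 21)^(1/3))/14)


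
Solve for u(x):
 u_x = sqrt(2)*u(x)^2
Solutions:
 u(x) = -1/(C1 + sqrt(2)*x)


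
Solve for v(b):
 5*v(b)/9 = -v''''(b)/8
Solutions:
 v(b) = (C1*sin(10^(1/4)*sqrt(3)*b/3) + C2*cos(10^(1/4)*sqrt(3)*b/3))*exp(-10^(1/4)*sqrt(3)*b/3) + (C3*sin(10^(1/4)*sqrt(3)*b/3) + C4*cos(10^(1/4)*sqrt(3)*b/3))*exp(10^(1/4)*sqrt(3)*b/3)


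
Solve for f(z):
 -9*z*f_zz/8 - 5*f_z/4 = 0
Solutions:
 f(z) = C1 + C2/z^(1/9)


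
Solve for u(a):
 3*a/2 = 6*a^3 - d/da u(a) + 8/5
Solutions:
 u(a) = C1 + 3*a^4/2 - 3*a^2/4 + 8*a/5


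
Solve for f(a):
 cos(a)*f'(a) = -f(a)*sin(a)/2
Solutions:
 f(a) = C1*sqrt(cos(a))


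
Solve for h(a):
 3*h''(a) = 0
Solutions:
 h(a) = C1 + C2*a


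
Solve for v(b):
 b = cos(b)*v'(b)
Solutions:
 v(b) = C1 + Integral(b/cos(b), b)


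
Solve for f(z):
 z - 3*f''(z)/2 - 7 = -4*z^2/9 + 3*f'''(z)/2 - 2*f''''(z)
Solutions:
 f(z) = C1 + C2*z + C3*exp(z*(3 - sqrt(57))/8) + C4*exp(z*(3 + sqrt(57))/8) + 2*z^4/81 + z^3/81 - 160*z^2/81


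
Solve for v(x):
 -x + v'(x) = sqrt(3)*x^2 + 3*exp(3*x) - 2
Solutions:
 v(x) = C1 + sqrt(3)*x^3/3 + x^2/2 - 2*x + exp(3*x)


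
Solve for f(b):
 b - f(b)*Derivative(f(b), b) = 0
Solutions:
 f(b) = -sqrt(C1 + b^2)
 f(b) = sqrt(C1 + b^2)


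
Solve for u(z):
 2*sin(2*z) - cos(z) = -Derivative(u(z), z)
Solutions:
 u(z) = C1 + sin(z) + cos(2*z)


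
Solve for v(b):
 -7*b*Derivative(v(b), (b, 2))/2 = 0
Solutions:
 v(b) = C1 + C2*b


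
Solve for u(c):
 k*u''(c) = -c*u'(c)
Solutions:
 u(c) = C1 + C2*sqrt(k)*erf(sqrt(2)*c*sqrt(1/k)/2)


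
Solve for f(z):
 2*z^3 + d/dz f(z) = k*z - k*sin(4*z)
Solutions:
 f(z) = C1 + k*z^2/2 + k*cos(4*z)/4 - z^4/2


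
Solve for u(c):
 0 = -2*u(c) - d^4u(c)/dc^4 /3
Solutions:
 u(c) = (C1*sin(2^(3/4)*3^(1/4)*c/2) + C2*cos(2^(3/4)*3^(1/4)*c/2))*exp(-2^(3/4)*3^(1/4)*c/2) + (C3*sin(2^(3/4)*3^(1/4)*c/2) + C4*cos(2^(3/4)*3^(1/4)*c/2))*exp(2^(3/4)*3^(1/4)*c/2)


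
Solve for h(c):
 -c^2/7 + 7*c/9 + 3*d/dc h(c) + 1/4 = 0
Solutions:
 h(c) = C1 + c^3/63 - 7*c^2/54 - c/12


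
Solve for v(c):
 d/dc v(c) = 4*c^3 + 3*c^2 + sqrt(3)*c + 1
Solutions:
 v(c) = C1 + c^4 + c^3 + sqrt(3)*c^2/2 + c


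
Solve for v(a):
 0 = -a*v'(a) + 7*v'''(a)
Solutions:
 v(a) = C1 + Integral(C2*airyai(7^(2/3)*a/7) + C3*airybi(7^(2/3)*a/7), a)


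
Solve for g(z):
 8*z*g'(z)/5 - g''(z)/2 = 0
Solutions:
 g(z) = C1 + C2*erfi(2*sqrt(10)*z/5)


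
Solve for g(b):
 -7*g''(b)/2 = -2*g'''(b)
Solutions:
 g(b) = C1 + C2*b + C3*exp(7*b/4)


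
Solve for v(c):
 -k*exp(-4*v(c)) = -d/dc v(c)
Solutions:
 v(c) = log(-I*(C1 + 4*c*k)^(1/4))
 v(c) = log(I*(C1 + 4*c*k)^(1/4))
 v(c) = log(-(C1 + 4*c*k)^(1/4))
 v(c) = log(C1 + 4*c*k)/4


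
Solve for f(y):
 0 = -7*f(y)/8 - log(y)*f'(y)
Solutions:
 f(y) = C1*exp(-7*li(y)/8)


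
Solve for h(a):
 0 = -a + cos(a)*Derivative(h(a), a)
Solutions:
 h(a) = C1 + Integral(a/cos(a), a)


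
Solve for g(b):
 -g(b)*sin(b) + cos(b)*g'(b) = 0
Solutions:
 g(b) = C1/cos(b)


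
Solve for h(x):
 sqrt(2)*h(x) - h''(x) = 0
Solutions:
 h(x) = C1*exp(-2^(1/4)*x) + C2*exp(2^(1/4)*x)


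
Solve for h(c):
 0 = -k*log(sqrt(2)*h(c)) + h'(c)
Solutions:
 Integral(1/(2*log(_y) + log(2)), (_y, h(c))) = C1 + c*k/2


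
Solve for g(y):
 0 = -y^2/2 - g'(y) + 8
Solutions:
 g(y) = C1 - y^3/6 + 8*y


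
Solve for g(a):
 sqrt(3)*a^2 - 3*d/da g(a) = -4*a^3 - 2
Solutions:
 g(a) = C1 + a^4/3 + sqrt(3)*a^3/9 + 2*a/3


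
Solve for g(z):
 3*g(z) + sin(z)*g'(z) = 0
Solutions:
 g(z) = C1*(cos(z) + 1)^(3/2)/(cos(z) - 1)^(3/2)


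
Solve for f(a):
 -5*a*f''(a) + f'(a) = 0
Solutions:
 f(a) = C1 + C2*a^(6/5)


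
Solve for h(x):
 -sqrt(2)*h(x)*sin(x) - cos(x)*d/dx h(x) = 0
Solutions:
 h(x) = C1*cos(x)^(sqrt(2))


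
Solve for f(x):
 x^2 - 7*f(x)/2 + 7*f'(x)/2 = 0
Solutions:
 f(x) = C1*exp(x) + 2*x^2/7 + 4*x/7 + 4/7


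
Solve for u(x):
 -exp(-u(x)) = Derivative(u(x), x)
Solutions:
 u(x) = log(C1 - x)


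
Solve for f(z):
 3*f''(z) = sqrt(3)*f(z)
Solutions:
 f(z) = C1*exp(-3^(3/4)*z/3) + C2*exp(3^(3/4)*z/3)


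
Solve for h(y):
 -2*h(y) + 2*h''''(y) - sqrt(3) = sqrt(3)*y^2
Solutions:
 h(y) = C1*exp(-y) + C2*exp(y) + C3*sin(y) + C4*cos(y) - sqrt(3)*y^2/2 - sqrt(3)/2


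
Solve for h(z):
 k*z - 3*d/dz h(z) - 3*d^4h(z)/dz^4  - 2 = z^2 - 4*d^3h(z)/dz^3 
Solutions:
 h(z) = C1 + C2*exp(z*(32*2^(1/3)/(27*sqrt(473) + 601)^(1/3) + 16 + 2^(2/3)*(27*sqrt(473) + 601)^(1/3))/36)*sin(2^(1/3)*sqrt(3)*z*(-2^(1/3)*(27*sqrt(473) + 601)^(1/3) + 32/(27*sqrt(473) + 601)^(1/3))/36) + C3*exp(z*(32*2^(1/3)/(27*sqrt(473) + 601)^(1/3) + 16 + 2^(2/3)*(27*sqrt(473) + 601)^(1/3))/36)*cos(2^(1/3)*sqrt(3)*z*(-2^(1/3)*(27*sqrt(473) + 601)^(1/3) + 32/(27*sqrt(473) + 601)^(1/3))/36) + C4*exp(z*(-2^(2/3)*(27*sqrt(473) + 601)^(1/3) - 32*2^(1/3)/(27*sqrt(473) + 601)^(1/3) + 8)/18) + k*z^2/6 - z^3/9 - 14*z/9


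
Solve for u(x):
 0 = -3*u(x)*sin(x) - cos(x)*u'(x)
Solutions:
 u(x) = C1*cos(x)^3


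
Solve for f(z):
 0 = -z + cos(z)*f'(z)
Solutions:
 f(z) = C1 + Integral(z/cos(z), z)


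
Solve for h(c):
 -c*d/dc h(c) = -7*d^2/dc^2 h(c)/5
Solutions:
 h(c) = C1 + C2*erfi(sqrt(70)*c/14)


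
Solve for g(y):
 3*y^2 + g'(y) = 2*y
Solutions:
 g(y) = C1 - y^3 + y^2


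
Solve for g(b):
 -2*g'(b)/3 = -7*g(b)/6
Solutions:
 g(b) = C1*exp(7*b/4)


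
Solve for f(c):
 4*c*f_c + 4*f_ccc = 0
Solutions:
 f(c) = C1 + Integral(C2*airyai(-c) + C3*airybi(-c), c)


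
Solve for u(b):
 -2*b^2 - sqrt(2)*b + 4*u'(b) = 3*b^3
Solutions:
 u(b) = C1 + 3*b^4/16 + b^3/6 + sqrt(2)*b^2/8


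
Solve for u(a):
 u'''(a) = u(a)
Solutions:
 u(a) = C3*exp(a) + (C1*sin(sqrt(3)*a/2) + C2*cos(sqrt(3)*a/2))*exp(-a/2)


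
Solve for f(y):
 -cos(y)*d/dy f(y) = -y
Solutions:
 f(y) = C1 + Integral(y/cos(y), y)


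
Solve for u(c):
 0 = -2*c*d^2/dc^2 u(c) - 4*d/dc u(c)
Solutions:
 u(c) = C1 + C2/c


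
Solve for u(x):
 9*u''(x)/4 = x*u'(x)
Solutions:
 u(x) = C1 + C2*erfi(sqrt(2)*x/3)


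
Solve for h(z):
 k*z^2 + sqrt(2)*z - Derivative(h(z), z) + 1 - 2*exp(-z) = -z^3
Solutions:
 h(z) = C1 + k*z^3/3 + z^4/4 + sqrt(2)*z^2/2 + z + 2*exp(-z)


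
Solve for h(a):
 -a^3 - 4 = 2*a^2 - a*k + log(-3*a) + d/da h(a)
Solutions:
 h(a) = C1 - a^4/4 - 2*a^3/3 + a^2*k/2 - a*log(-a) + a*(-3 - log(3))


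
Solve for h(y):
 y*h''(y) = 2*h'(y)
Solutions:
 h(y) = C1 + C2*y^3


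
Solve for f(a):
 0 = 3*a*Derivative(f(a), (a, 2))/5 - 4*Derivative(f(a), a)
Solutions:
 f(a) = C1 + C2*a^(23/3)


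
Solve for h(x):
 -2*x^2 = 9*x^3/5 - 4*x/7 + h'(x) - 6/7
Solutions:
 h(x) = C1 - 9*x^4/20 - 2*x^3/3 + 2*x^2/7 + 6*x/7


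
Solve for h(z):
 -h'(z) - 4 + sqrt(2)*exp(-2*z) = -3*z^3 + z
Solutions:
 h(z) = C1 + 3*z^4/4 - z^2/2 - 4*z - sqrt(2)*exp(-2*z)/2


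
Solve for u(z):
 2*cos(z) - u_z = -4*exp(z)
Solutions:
 u(z) = C1 + 4*exp(z) + 2*sin(z)


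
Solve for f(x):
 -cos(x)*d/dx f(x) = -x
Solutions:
 f(x) = C1 + Integral(x/cos(x), x)


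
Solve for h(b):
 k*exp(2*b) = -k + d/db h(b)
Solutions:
 h(b) = C1 + b*k + k*exp(2*b)/2


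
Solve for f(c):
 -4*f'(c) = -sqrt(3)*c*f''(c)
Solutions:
 f(c) = C1 + C2*c^(1 + 4*sqrt(3)/3)


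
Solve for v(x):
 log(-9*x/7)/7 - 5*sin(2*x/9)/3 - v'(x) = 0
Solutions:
 v(x) = C1 + x*log(-x)/7 - x*log(7)/7 - x/7 + 2*x*log(3)/7 + 15*cos(2*x/9)/2


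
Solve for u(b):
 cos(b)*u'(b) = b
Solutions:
 u(b) = C1 + Integral(b/cos(b), b)


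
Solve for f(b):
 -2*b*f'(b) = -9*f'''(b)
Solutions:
 f(b) = C1 + Integral(C2*airyai(6^(1/3)*b/3) + C3*airybi(6^(1/3)*b/3), b)


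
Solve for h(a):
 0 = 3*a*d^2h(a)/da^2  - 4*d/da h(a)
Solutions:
 h(a) = C1 + C2*a^(7/3)


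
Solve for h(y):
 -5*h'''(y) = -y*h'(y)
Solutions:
 h(y) = C1 + Integral(C2*airyai(5^(2/3)*y/5) + C3*airybi(5^(2/3)*y/5), y)


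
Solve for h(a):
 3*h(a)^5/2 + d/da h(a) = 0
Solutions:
 h(a) = -I*(1/(C1 + 6*a))^(1/4)
 h(a) = I*(1/(C1 + 6*a))^(1/4)
 h(a) = -(1/(C1 + 6*a))^(1/4)
 h(a) = (1/(C1 + 6*a))^(1/4)


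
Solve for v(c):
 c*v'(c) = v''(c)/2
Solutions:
 v(c) = C1 + C2*erfi(c)


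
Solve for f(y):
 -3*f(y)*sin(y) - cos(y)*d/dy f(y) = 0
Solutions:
 f(y) = C1*cos(y)^3


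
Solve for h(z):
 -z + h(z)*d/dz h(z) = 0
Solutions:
 h(z) = -sqrt(C1 + z^2)
 h(z) = sqrt(C1 + z^2)


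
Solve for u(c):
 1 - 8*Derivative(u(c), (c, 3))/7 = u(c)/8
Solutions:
 u(c) = C3*exp(-7^(1/3)*c/4) + (C1*sin(sqrt(3)*7^(1/3)*c/8) + C2*cos(sqrt(3)*7^(1/3)*c/8))*exp(7^(1/3)*c/8) + 8


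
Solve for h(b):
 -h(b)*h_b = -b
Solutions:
 h(b) = -sqrt(C1 + b^2)
 h(b) = sqrt(C1 + b^2)


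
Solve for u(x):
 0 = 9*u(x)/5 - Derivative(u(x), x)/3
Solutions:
 u(x) = C1*exp(27*x/5)


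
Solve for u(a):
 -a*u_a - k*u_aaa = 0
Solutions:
 u(a) = C1 + Integral(C2*airyai(a*(-1/k)^(1/3)) + C3*airybi(a*(-1/k)^(1/3)), a)


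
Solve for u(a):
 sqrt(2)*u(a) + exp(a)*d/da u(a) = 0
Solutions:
 u(a) = C1*exp(sqrt(2)*exp(-a))


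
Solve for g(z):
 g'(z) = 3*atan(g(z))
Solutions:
 Integral(1/atan(_y), (_y, g(z))) = C1 + 3*z


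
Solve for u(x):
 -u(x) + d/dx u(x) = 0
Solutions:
 u(x) = C1*exp(x)


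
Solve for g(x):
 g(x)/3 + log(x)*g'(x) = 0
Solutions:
 g(x) = C1*exp(-li(x)/3)


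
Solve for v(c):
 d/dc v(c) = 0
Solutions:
 v(c) = C1


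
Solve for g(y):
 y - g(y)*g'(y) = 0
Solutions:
 g(y) = -sqrt(C1 + y^2)
 g(y) = sqrt(C1 + y^2)


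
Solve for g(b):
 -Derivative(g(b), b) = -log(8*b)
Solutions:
 g(b) = C1 + b*log(b) - b + b*log(8)


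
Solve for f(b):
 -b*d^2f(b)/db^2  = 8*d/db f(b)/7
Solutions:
 f(b) = C1 + C2/b^(1/7)


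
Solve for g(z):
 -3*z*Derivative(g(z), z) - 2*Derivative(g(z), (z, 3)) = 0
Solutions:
 g(z) = C1 + Integral(C2*airyai(-2^(2/3)*3^(1/3)*z/2) + C3*airybi(-2^(2/3)*3^(1/3)*z/2), z)


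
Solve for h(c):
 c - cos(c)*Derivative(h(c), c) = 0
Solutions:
 h(c) = C1 + Integral(c/cos(c), c)


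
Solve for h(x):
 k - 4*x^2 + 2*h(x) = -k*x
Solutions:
 h(x) = -k*x/2 - k/2 + 2*x^2


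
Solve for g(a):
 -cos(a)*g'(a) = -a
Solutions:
 g(a) = C1 + Integral(a/cos(a), a)


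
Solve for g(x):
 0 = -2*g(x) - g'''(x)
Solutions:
 g(x) = C3*exp(-2^(1/3)*x) + (C1*sin(2^(1/3)*sqrt(3)*x/2) + C2*cos(2^(1/3)*sqrt(3)*x/2))*exp(2^(1/3)*x/2)


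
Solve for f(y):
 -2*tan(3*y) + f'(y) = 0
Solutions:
 f(y) = C1 - 2*log(cos(3*y))/3


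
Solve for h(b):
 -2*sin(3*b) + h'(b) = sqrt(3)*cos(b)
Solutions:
 h(b) = C1 + sqrt(3)*sin(b) - 2*cos(3*b)/3


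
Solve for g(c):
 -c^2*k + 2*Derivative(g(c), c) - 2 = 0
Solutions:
 g(c) = C1 + c^3*k/6 + c


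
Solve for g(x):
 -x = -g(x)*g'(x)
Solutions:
 g(x) = -sqrt(C1 + x^2)
 g(x) = sqrt(C1 + x^2)


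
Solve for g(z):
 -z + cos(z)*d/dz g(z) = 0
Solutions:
 g(z) = C1 + Integral(z/cos(z), z)


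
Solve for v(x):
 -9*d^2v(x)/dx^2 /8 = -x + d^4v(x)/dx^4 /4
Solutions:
 v(x) = C1 + C2*x + C3*sin(3*sqrt(2)*x/2) + C4*cos(3*sqrt(2)*x/2) + 4*x^3/27


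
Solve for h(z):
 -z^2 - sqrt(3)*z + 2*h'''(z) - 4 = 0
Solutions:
 h(z) = C1 + C2*z + C3*z^2 + z^5/120 + sqrt(3)*z^4/48 + z^3/3


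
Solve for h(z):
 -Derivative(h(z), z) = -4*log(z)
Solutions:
 h(z) = C1 + 4*z*log(z) - 4*z


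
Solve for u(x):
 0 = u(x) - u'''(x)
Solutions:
 u(x) = C3*exp(x) + (C1*sin(sqrt(3)*x/2) + C2*cos(sqrt(3)*x/2))*exp(-x/2)


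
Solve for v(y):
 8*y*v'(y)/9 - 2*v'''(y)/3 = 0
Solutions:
 v(y) = C1 + Integral(C2*airyai(6^(2/3)*y/3) + C3*airybi(6^(2/3)*y/3), y)


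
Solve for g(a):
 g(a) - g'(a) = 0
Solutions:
 g(a) = C1*exp(a)


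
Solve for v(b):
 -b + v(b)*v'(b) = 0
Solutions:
 v(b) = -sqrt(C1 + b^2)
 v(b) = sqrt(C1 + b^2)


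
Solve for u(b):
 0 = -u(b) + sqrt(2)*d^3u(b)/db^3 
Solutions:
 u(b) = C3*exp(2^(5/6)*b/2) + (C1*sin(2^(5/6)*sqrt(3)*b/4) + C2*cos(2^(5/6)*sqrt(3)*b/4))*exp(-2^(5/6)*b/4)


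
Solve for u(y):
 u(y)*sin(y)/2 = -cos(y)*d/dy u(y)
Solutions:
 u(y) = C1*sqrt(cos(y))


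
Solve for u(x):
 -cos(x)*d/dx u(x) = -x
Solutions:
 u(x) = C1 + Integral(x/cos(x), x)


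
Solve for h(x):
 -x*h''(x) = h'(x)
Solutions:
 h(x) = C1 + C2*log(x)


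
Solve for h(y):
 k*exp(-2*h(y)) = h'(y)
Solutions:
 h(y) = log(-sqrt(C1 + 2*k*y))
 h(y) = log(C1 + 2*k*y)/2


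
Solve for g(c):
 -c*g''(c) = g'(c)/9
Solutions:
 g(c) = C1 + C2*c^(8/9)


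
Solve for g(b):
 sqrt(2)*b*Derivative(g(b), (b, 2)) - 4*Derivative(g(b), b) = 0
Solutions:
 g(b) = C1 + C2*b^(1 + 2*sqrt(2))


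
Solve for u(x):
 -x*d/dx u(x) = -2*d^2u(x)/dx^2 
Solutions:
 u(x) = C1 + C2*erfi(x/2)


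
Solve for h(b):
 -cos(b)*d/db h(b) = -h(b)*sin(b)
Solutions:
 h(b) = C1/cos(b)


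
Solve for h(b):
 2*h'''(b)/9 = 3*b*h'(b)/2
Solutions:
 h(b) = C1 + Integral(C2*airyai(3*2^(1/3)*b/2) + C3*airybi(3*2^(1/3)*b/2), b)


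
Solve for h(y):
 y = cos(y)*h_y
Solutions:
 h(y) = C1 + Integral(y/cos(y), y)


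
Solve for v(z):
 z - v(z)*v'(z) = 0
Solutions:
 v(z) = -sqrt(C1 + z^2)
 v(z) = sqrt(C1 + z^2)


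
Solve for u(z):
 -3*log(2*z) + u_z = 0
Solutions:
 u(z) = C1 + 3*z*log(z) - 3*z + z*log(8)


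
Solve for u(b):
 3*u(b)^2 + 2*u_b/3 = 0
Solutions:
 u(b) = 2/(C1 + 9*b)


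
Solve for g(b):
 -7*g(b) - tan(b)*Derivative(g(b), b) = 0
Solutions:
 g(b) = C1/sin(b)^7


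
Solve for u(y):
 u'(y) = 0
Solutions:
 u(y) = C1


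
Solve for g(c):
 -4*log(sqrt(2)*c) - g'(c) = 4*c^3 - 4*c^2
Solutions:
 g(c) = C1 - c^4 + 4*c^3/3 - 4*c*log(c) - c*log(4) + 4*c


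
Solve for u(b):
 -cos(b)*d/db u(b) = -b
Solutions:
 u(b) = C1 + Integral(b/cos(b), b)


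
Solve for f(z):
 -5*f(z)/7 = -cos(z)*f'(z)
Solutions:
 f(z) = C1*(sin(z) + 1)^(5/14)/(sin(z) - 1)^(5/14)


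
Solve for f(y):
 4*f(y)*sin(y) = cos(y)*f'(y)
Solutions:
 f(y) = C1/cos(y)^4


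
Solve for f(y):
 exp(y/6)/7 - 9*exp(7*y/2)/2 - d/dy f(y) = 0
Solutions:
 f(y) = C1 + 6*exp(y/6)/7 - 9*exp(7*y/2)/7


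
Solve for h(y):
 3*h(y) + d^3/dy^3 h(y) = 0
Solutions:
 h(y) = C3*exp(-3^(1/3)*y) + (C1*sin(3^(5/6)*y/2) + C2*cos(3^(5/6)*y/2))*exp(3^(1/3)*y/2)


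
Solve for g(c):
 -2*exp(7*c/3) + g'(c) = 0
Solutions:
 g(c) = C1 + 6*exp(7*c/3)/7


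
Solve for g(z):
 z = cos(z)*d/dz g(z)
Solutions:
 g(z) = C1 + Integral(z/cos(z), z)


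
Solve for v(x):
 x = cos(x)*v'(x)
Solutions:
 v(x) = C1 + Integral(x/cos(x), x)


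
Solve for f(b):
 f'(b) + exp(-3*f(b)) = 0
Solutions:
 f(b) = log(C1 - 3*b)/3
 f(b) = log((-3^(1/3) - 3^(5/6)*I)*(C1 - b)^(1/3)/2)
 f(b) = log((-3^(1/3) + 3^(5/6)*I)*(C1 - b)^(1/3)/2)


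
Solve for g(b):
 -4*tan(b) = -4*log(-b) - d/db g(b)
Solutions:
 g(b) = C1 - 4*b*log(-b) + 4*b - 4*log(cos(b))


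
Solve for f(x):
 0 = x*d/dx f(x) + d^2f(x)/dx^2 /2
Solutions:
 f(x) = C1 + C2*erf(x)


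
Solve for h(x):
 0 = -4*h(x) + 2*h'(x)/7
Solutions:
 h(x) = C1*exp(14*x)


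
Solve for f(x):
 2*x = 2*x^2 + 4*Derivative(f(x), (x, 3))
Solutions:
 f(x) = C1 + C2*x + C3*x^2 - x^5/120 + x^4/48


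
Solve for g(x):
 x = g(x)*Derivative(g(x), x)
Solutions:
 g(x) = -sqrt(C1 + x^2)
 g(x) = sqrt(C1 + x^2)


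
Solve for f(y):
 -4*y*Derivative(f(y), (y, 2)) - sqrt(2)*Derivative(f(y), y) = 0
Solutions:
 f(y) = C1 + C2*y^(1 - sqrt(2)/4)


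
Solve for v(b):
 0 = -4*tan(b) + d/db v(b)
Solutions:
 v(b) = C1 - 4*log(cos(b))


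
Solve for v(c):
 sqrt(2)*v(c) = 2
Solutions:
 v(c) = sqrt(2)


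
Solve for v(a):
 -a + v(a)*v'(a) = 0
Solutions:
 v(a) = -sqrt(C1 + a^2)
 v(a) = sqrt(C1 + a^2)


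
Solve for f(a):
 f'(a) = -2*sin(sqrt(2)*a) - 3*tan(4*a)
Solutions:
 f(a) = C1 + 3*log(cos(4*a))/4 + sqrt(2)*cos(sqrt(2)*a)


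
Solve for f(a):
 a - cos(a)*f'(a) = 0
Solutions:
 f(a) = C1 + Integral(a/cos(a), a)


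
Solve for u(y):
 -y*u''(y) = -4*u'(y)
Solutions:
 u(y) = C1 + C2*y^5


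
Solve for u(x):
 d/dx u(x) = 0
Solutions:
 u(x) = C1


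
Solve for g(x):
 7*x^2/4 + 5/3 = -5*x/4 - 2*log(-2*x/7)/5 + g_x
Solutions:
 g(x) = C1 + 7*x^3/12 + 5*x^2/8 + 2*x*log(-x)/5 + x*(-6*log(7) + 6*log(2) + 19)/15


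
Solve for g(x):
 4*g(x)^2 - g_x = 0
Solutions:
 g(x) = -1/(C1 + 4*x)


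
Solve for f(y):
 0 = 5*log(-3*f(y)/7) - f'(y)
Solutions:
 -Integral(1/(log(-_y) - log(7) + log(3)), (_y, f(y)))/5 = C1 - y


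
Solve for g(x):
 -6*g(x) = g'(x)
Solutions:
 g(x) = C1*exp(-6*x)


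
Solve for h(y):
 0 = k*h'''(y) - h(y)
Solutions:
 h(y) = C1*exp(y*(1/k)^(1/3)) + C2*exp(y*(-1 + sqrt(3)*I)*(1/k)^(1/3)/2) + C3*exp(-y*(1 + sqrt(3)*I)*(1/k)^(1/3)/2)


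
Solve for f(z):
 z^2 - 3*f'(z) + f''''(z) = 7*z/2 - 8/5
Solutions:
 f(z) = C1 + C4*exp(3^(1/3)*z) + z^3/9 - 7*z^2/12 + 8*z/15 + (C2*sin(3^(5/6)*z/2) + C3*cos(3^(5/6)*z/2))*exp(-3^(1/3)*z/2)
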